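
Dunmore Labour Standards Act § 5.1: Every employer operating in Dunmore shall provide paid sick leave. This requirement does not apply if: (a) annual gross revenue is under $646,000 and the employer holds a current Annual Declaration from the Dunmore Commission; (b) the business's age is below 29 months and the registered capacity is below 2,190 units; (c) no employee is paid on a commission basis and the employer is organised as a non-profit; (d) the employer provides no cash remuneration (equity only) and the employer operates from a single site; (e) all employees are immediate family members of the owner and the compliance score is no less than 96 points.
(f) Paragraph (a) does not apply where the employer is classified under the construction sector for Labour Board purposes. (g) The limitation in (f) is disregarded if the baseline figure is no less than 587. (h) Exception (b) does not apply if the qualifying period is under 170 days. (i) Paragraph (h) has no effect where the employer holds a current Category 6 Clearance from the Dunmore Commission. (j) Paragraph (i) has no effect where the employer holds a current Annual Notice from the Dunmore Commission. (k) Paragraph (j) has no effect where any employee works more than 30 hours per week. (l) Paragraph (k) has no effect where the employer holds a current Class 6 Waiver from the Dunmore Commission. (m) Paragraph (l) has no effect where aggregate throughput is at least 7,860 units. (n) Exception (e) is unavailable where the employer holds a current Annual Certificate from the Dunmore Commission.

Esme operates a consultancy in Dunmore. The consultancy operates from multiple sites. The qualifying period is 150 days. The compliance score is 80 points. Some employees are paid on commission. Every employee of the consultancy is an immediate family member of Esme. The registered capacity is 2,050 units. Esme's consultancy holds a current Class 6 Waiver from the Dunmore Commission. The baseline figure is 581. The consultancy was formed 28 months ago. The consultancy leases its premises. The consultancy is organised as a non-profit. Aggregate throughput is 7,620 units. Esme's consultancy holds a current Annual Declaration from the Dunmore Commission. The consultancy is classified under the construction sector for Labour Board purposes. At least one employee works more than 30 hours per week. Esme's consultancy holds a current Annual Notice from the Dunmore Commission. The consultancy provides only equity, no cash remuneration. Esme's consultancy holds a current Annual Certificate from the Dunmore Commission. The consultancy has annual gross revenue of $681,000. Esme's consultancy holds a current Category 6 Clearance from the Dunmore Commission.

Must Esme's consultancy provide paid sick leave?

Yes — Esme's consultancy must provide paid sick leave.

Exception (a) does not apply: annual gross revenue is $681,000, not under $646,000.
Exception (b) is satisfied on its face — the business's age is 28 months, below the 29 months limit; the registered capacity is 2,050 units, below the 2,190 units limit. But applying paragraphs (h)–(m): (h) operates against (b): the qualifying period is 150 days, under the 170 days limit. (i) operates (a current Category 6 Clearance is held), but is itself disapplied by (j): (j) operates against (i): a current Annual Notice is held. (k) would limit (j) — at least one employee exceeds 30 hours/week — but (l) sets (k) aside: (l) operates against (k): a current Class 6 Waiver is held. (m) does not operate here (aggregate throughput is 7,620 units, short of 7,860 units), so (l) stands. (b) is therefore removed.
Exception (c) requires that no employee is paid on a commission basis; but some employees are paid on commission, so (c) is unavailable.
Exception (d) fails — the employer operates from multiple sites.
Exception (e) does not apply: the compliance score is 80 points, short of 96 points.
No exception applies. The general rule governs.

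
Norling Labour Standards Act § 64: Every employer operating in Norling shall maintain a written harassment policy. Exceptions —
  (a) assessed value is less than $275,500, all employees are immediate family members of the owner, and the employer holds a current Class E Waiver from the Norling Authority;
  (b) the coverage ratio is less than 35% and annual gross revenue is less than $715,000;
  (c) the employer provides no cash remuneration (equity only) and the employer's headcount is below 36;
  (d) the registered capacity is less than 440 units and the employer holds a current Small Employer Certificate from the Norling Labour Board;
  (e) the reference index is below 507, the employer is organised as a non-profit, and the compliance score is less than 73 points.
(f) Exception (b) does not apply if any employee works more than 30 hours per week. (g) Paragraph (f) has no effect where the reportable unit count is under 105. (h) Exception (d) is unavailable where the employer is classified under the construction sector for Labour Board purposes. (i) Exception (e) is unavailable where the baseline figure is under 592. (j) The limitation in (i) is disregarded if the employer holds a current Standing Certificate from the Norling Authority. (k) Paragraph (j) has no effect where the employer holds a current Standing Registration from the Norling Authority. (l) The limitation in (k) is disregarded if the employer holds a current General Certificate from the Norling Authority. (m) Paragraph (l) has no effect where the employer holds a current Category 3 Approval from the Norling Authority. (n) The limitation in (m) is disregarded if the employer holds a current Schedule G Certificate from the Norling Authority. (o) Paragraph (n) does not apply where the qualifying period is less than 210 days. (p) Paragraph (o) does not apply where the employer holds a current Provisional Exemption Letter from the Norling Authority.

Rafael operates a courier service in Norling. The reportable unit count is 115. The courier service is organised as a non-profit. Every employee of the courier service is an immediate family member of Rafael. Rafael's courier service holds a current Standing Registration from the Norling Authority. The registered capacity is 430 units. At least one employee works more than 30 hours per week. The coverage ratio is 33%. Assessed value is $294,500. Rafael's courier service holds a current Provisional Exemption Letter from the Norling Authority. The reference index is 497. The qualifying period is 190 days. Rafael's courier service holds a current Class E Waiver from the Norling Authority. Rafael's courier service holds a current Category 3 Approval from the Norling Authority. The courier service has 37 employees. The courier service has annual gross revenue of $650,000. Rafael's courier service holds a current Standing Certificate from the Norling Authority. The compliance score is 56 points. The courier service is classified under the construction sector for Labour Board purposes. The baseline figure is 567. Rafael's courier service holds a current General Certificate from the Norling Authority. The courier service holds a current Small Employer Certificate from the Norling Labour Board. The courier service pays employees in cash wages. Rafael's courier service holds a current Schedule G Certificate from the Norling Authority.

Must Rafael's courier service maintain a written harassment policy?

Exception (a) does not apply: assessed value is $294,500, not less than $275,500.
All of (b)'s requirements are met (the coverage ratio is 33%, less than the 35% limit; annual gross revenue is $650,000, less than the $715,000 limit). However, paragraphs (f)–(g) must be considered: (f) operates against (b): at least one employee exceeds 30 hours/week. (g) does not operate here (the reportable unit count is 115, not under 105), so (f) stands. (b) is therefore removed.
Exception (c) fails — employees are paid cash wages.
All of (d)'s requirements are met (the registered capacity is 430 units, less than the 440 units limit; a current Small Employer Certificate is held). Turning to paragraph (h): (h) is engaged — the courier service is classified under the construction sector. So (d) is unavailable.
Exception (e) is satisfied on its face — the reference index is 497, below the 507 limit; the employer is a non-profit; the compliance score is 56 points, less than the 73 points limit. Under paragraphs (i)–(p): (i) would limit (e) — the baseline figure is 567, under the 592 limit — but (j) sets (i) aside: (j) applies — a current Standing Certificate is held. (k) is triggered (a current Standing Registration is held), but is set aside by (l): (l) applies — a current General Certificate is held. (m) would limit (l) — a current Category 3 Approval is held — but (n) sets (m) aside: (n) is triggered — a current Schedule G Certificate is held. (o) would limit (n) — the qualifying period is 190 days, less than the 210 days limit — but (p) sets (o) aside: (p) operates against (o): a current Provisional Exemption Letter is held. So (e) applies.

No — exception (e) applies; Rafael's courier service is not required to maintain a written harassment policy.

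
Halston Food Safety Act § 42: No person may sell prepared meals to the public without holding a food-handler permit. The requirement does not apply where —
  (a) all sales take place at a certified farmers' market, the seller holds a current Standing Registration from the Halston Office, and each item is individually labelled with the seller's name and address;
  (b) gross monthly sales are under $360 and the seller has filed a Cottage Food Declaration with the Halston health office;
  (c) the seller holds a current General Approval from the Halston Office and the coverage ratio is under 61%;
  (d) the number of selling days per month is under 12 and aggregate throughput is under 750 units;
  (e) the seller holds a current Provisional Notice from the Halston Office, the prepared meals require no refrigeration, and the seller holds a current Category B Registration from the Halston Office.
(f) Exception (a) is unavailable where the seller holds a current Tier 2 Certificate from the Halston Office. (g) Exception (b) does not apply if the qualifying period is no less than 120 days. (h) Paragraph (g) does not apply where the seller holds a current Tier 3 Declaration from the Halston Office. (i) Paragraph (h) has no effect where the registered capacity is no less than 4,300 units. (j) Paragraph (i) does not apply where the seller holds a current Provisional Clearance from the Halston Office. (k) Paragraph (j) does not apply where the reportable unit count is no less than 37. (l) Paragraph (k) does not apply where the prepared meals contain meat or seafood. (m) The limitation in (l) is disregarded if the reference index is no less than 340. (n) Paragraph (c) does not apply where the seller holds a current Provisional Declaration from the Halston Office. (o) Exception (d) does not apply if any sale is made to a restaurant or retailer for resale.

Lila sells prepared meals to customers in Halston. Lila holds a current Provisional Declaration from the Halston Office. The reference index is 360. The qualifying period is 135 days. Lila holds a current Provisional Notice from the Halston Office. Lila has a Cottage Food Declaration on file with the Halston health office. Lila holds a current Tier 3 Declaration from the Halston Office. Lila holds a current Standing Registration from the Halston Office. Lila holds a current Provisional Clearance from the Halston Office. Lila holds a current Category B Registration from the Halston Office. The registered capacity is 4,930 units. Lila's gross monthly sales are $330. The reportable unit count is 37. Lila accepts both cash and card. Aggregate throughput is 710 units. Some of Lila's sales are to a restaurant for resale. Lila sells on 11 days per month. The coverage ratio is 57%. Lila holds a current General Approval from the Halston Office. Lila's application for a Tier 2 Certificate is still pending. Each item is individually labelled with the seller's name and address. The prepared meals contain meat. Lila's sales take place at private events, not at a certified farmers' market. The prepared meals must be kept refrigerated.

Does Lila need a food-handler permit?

Yes — Lila must hold a food-handler permit.

Exception (a) fails — sales are at private events, not a certified farmers' market.
All of (b)'s requirements are met (gross monthly sales are $330, under the $360 limit; a Cottage Food Declaration is on file). However, paragraphs (g)–(m) must be considered: (g) operates against (b): the qualifying period is 135 days, meeting the 120 days threshold. (h) would limit (g) — a current Tier 3 Declaration is held — but (i) sets (h) aside: (i) operates against (h): the registered capacity is 4,930 units, meeting the 4,300 units threshold. (j) operates (a current Provisional Clearance is held), but is itself disapplied by (k): (k) is triggered — the reportable unit count is 37, meeting the 37 threshold. (l) is engaged (the prepared meals contain meat), but is displaced by (m): (m) is engaged — the reference index is 360, meeting the 340 threshold. (b) is therefore removed.
Exception (c) is satisfied on its face — a current General Approval is held; the coverage ratio is 57%, under the 61% limit. However, paragraph (n) must be considered: (n) operates against (c): a current Provisional Declaration is held. Exception (c) does not apply.
Exception (d): the number of selling days per month is 11, under the 12 limit; aggregate throughput is 710 units, under the 750 units limit — every condition holds. However, paragraph (o) must be considered: (o) operates against (d): some sales are to a restaurant for resale. (d) is therefore removed.
Exception (e) fails — the prepared meals require refrigeration.
No exception applies. The general rule governs.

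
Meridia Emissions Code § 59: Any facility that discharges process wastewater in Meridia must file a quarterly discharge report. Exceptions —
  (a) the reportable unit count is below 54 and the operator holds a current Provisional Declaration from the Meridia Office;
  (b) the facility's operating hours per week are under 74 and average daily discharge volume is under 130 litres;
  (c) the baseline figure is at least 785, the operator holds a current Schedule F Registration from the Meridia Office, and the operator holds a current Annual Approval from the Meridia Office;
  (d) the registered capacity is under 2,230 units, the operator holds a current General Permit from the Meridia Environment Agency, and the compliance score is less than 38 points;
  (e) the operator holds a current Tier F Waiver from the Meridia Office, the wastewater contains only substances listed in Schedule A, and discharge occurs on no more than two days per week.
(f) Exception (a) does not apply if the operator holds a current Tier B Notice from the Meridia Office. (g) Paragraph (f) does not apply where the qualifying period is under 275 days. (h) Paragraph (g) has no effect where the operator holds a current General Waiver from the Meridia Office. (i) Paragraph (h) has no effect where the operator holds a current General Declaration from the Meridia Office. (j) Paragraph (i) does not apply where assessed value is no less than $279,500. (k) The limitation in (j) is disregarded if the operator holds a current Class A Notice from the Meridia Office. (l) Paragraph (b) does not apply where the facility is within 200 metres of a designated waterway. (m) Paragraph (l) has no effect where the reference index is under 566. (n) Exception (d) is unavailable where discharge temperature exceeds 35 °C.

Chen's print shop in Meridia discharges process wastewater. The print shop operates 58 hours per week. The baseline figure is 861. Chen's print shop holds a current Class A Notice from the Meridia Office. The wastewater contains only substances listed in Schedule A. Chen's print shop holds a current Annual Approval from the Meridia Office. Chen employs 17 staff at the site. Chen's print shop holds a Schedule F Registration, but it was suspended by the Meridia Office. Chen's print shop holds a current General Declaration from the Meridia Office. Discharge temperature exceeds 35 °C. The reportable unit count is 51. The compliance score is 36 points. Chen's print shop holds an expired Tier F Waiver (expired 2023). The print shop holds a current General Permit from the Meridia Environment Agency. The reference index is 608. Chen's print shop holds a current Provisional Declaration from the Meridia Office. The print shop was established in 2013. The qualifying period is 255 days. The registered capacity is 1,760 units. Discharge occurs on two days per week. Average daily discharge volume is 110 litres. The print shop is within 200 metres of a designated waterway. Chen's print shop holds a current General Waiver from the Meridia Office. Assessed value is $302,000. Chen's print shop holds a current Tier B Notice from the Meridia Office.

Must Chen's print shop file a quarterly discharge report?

No — exception (a) applies; Chen's print shop is not required to file a quarterly discharge report.

Exception (a) is satisfied on its face — the reportable unit count is 51, below the 54 limit; a current Provisional Declaration is held. Under paragraphs (f)–(k): (f) would limit (a) — a current Tier B Notice is held — but (g) sets (f) aside: (g) is triggered — the qualifying period is 255 days, under the 275 days limit. (h) is engaged (a current General Waiver is held), but is overridden by (i): (i) operates against (h): a current General Declaration is held. (j) operates (assessed value is $302,000, meeting the $279,500 threshold), but is set aside by (k): (k) applies — a current Class A Notice is held. Exception (a) stands.
Exception (b): the facility's operating hours per week are 58, under the 74 limit; average daily discharge volume is 110 litres, under the 130 litres limit — every condition holds. Turning to paragraphs (l)–(m): (l) operates against (b): the print shop is within 200 m of a designated waterway. (m) does not operate here (the reference index is 608, not under 566), so (l) stands. (b) is therefore removed.
Exception (c) requires that the operator holds a current Schedule F Registration from the Meridia Office; but no current Schedule F Registration is held, so (c) is unavailable.
Exception (d): the registered capacity is 1,760 units, under the 2,230 units limit; a current General Permit is held; the compliance score is 36 points, less than the 38 points limit — every condition holds. Turning to paragraph (n): (n) operates against (d): discharge temperature exceeds 35 °C. So (d) is unavailable.
Exception (e) fails — no current Tier F Waiver is held.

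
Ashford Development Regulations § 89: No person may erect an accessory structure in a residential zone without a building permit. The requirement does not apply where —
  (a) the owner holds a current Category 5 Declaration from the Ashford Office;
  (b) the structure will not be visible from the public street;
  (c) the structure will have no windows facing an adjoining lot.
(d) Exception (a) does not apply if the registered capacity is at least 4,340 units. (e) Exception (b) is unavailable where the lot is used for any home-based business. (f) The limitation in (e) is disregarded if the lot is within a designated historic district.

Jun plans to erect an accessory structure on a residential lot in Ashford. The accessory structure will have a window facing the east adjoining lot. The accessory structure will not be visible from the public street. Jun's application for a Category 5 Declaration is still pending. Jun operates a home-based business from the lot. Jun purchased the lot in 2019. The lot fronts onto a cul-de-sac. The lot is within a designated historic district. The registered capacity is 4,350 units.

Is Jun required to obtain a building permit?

No — exception (b) applies; Jun does not need a building permit.

Exception (a) does not apply: the Category 5 Declaration is not current.
Exception (b)'s conditions are all satisfied: the structure will not be visible from the street. As to paragraphs (e)–(f): (e) would limit (b) — a home-based business operates on the lot — but (f) sets (e) aside: (f) operates against (e): the lot is in a historic district. So (b) applies.
Exception (c) does not apply: a window faces an adjoining lot.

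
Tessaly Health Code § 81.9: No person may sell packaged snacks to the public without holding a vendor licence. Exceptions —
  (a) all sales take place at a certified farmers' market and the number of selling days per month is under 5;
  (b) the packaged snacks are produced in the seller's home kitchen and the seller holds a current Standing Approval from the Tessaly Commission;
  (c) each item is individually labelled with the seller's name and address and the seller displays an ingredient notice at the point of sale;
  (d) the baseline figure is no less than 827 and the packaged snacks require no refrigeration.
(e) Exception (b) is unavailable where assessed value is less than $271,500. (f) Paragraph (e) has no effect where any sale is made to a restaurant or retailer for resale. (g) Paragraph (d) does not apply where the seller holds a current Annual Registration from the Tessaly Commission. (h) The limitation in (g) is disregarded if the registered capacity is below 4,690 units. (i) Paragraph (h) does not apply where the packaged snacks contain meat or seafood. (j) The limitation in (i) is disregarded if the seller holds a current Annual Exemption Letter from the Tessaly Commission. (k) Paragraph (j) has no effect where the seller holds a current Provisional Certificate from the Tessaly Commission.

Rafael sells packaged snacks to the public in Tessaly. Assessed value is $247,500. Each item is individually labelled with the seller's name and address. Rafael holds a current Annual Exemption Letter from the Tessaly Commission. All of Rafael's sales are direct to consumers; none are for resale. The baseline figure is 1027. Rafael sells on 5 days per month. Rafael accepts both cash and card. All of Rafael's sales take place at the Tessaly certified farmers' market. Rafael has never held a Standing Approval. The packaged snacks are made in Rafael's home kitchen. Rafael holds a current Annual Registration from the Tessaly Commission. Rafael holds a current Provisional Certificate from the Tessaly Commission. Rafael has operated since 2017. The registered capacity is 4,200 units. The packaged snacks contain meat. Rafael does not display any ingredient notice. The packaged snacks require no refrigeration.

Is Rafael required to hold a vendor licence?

Yes — Rafael must hold a vendor licence.

Exception (a) does not apply: the number of selling days per month is 5, not under 5.
Exception (b) requires that the seller holds a current Standing Approval from the Tessaly Commission; but no current Standing Approval is held, so (b) is unavailable.
Exception (c) requires that the seller displays an ingredient notice at the point of sale; but no ingredient notice is displayed, so (c) is unavailable.
Exception (d): the baseline figure is 1,027, meeting the 827 threshold; the packaged snacks are shelf-stable — every condition holds. However, paragraphs (g)–(k) must be considered: (g) is engaged — a current Annual Registration is held. (h) would limit (g) — the registered capacity is 4,200 units, below the 4,690 units limit — but (i) sets (h) aside: (i) operates — the packaged snacks contain meat. (j) is triggered (a current Annual Exemption Letter is held), but is displaced by (k): (k) is triggered — a current Provisional Certificate is held. Exception (d) does not apply.
No exception is made out. Rafael falls within the general rule.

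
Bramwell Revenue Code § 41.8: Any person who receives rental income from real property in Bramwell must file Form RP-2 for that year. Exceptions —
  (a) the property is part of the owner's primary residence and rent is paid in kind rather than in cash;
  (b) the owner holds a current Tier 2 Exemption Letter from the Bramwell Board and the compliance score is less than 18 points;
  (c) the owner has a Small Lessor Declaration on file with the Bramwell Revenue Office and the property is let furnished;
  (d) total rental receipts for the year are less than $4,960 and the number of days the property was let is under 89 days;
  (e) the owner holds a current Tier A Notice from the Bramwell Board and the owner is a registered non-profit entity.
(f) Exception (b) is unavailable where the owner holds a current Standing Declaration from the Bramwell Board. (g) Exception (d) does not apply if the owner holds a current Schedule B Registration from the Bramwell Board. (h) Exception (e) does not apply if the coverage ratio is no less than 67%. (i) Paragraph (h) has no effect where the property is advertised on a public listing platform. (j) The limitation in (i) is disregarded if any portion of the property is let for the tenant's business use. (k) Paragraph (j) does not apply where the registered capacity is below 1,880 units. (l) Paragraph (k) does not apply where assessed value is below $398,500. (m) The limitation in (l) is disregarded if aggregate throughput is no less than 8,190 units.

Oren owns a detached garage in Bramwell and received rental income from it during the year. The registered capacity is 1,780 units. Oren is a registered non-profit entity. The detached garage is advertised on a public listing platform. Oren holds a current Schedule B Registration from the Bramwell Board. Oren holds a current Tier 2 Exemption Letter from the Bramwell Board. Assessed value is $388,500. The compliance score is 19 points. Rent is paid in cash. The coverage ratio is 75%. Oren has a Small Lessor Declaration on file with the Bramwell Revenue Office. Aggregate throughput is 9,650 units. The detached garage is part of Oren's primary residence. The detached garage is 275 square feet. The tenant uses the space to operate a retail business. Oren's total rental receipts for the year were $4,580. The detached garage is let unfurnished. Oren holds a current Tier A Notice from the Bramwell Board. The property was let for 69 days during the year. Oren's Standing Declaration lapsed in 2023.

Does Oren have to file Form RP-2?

Exception (a) requires that rent is paid in kind rather than in cash; but rent is paid in cash, so (a) is unavailable.
Exception (b) requires that the compliance score is less than 18 points; but the compliance score is 19 points, not less than 18 points, so (b) is unavailable.
Exception (c) does not apply: the property is let unfurnished.
All of (d)'s requirements are met (total rental receipts for the year are $4,580, less than the $4,960 limit; the number of days the property was let is 69 days, under the 89 days limit). Turning to paragraph (g): (g) applies — a current Schedule B Registration is held. (d) is therefore removed.
Exception (e): a current Tier A Notice is held; Oren is a registered non-profit — every condition holds. Considering the limiting provisions: (h) would limit (e) — the coverage ratio is 75%, meeting the 67% threshold — but (i) sets (h) aside: (i) applies — the property is publicly advertised. (j) would limit (i) — the space is let for business use — but (k) sets (j) aside: (k) applies — the registered capacity is 1,780 units, below the 1,880 units limit. (l) would limit (k) — assessed value is $388,500, below the $398,500 limit — but (m) sets (l) aside: (m) operates against (l): aggregate throughput is 9,650 units, meeting the 8,190 units threshold. (e) remains available.

No — exception (e) applies; Oren is not required to file Form RP-2.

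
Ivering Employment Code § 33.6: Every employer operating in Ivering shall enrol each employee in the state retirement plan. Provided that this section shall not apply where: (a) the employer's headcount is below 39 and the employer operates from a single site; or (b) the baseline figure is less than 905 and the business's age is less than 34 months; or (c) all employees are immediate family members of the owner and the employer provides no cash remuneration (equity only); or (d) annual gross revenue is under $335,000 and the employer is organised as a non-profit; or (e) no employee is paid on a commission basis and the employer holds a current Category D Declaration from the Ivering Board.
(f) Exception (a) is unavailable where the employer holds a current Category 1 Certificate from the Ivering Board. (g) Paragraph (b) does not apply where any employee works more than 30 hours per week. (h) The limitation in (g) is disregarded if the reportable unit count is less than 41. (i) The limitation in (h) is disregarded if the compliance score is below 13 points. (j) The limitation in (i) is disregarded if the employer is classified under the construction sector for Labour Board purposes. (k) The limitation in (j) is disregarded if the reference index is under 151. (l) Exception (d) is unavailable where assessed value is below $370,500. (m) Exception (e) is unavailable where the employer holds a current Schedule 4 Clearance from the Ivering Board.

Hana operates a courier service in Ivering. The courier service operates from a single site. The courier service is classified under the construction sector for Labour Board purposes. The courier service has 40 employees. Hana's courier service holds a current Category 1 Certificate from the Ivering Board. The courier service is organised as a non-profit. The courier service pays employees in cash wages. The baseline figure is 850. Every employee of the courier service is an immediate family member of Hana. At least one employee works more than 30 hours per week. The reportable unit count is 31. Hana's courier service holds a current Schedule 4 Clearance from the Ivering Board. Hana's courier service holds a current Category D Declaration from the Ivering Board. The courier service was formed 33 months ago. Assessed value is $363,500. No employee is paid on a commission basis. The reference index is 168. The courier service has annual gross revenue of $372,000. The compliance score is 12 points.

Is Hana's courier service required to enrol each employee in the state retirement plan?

No — exception (b) applies; Hana's courier service is not required to enrol each employee in the state retirement plan.

Exception (a) does not apply: the employer's headcount is 40, not below 39.
Exception (b)'s conditions are all satisfied: the baseline figure is 850, less than the 905 limit; the business's age is 33 months, less than the 34 months limit. Applying paragraphs (g)–(k): (g) would limit (b) — at least one employee exceeds 30 hours/week — but (h) sets (g) aside: (h) operates against (g): the reportable unit count is 31, less than the 41 limit. (i) would limit (h) — the compliance score is 12 points, below the 13 points limit — but (j) sets (i) aside: (j) is triggered — the courier service is classified under the construction sector. (k), which would lift (j), is not triggered — the reference index is 168, not under 151. Exception (b) stands.
Exception (c) does not apply: employees are paid cash wages.
Exception (d) requires that annual gross revenue is under $335,000; but annual gross revenue is $372,000, not under $335,000, so (d) is unavailable.
Exception (e): no employee is paid on commission; a current Category D Declaration is held — every condition holds. Turning to paragraph (m): (m) operates — a current Schedule 4 Clearance is held. (e) is therefore removed.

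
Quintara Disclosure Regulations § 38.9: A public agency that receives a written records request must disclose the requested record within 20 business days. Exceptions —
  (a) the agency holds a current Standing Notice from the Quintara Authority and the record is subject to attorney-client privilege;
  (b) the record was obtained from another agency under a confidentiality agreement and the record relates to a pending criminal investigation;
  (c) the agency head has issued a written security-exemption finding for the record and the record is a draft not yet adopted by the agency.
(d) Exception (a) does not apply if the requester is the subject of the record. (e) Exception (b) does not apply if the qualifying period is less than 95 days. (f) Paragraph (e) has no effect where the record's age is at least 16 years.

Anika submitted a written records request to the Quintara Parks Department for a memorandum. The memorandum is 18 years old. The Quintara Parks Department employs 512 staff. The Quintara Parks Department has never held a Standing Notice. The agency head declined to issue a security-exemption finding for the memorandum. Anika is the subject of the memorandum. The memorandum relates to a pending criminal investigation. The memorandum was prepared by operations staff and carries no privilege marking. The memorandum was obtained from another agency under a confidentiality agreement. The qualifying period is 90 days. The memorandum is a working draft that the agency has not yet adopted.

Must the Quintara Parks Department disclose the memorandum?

No — exception (b) applies; the Quintara Parks Department is not required to disclose the memorandum.

Exception (a) does not apply: no current Standing Notice is held.
Exception (b): the memorandum was obtained under a confidentiality agreement; the memorandum relates to a pending investigation — every condition holds. Applying paragraphs (e)–(f): (e) would limit (b) — the qualifying period is 90 days, less than the 95 days limit — but (f) sets (e) aside: (f) operates against (e): the record's age is 18 years, meeting the 16 years threshold. So (b) applies.
Exception (c) fails — the agency head declined to issue a security-exemption finding.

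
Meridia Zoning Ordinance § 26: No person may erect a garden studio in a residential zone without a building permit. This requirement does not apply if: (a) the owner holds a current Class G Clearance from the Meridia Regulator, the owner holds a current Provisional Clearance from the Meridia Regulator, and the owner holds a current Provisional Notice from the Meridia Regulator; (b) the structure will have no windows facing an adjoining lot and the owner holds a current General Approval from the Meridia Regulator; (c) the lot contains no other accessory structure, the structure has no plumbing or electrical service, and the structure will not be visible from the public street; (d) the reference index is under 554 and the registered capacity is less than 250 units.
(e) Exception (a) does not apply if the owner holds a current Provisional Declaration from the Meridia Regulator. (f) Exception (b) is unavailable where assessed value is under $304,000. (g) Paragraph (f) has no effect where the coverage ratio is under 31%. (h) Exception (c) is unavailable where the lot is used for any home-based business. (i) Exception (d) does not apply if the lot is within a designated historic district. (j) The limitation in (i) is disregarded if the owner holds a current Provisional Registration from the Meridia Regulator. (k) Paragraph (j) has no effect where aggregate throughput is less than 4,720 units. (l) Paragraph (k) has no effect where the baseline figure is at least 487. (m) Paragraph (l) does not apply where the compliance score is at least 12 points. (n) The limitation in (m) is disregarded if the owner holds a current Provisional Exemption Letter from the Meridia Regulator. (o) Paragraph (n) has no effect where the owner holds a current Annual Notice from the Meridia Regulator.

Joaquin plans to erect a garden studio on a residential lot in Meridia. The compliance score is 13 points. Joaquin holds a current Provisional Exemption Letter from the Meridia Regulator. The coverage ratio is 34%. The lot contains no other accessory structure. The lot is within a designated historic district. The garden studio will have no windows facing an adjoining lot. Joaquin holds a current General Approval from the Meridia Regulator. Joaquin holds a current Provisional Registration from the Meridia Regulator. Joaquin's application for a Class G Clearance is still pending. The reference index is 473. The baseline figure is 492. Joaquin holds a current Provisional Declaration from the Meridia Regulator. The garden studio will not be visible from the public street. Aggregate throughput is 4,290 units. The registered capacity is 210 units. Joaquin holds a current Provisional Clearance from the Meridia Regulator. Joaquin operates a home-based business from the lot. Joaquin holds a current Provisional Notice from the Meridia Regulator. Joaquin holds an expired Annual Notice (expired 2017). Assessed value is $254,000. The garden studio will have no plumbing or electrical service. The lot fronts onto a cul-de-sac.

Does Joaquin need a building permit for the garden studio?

No — exception (d) applies; Joaquin does not need a building permit.

Exception (a) requires that the owner holds a current Class G Clearance from the Meridia Regulator; but the Class G Clearance is not current, so (a) is unavailable.
Exception (b) is satisfied on its face — no windows face an adjoining lot; a current General Approval is held. However, paragraphs (f)–(g) must be considered: (f) is triggered — assessed value is $254,000, under the $304,000 limit. (g), which would lift (f), is inapplicable — the coverage ratio is 34%, not under 31%. (b) is therefore removed.
Exception (c) is satisfied on its face — the lot has no other accessory structure; there is no plumbing or electrical service; the structure will not be visible from the street. But: (h) operates against (c): a home-based business operates on the lot. Exception (c) does not apply.
All of (d)'s requirements are met (the reference index is 473, under the 554 limit; the registered capacity is 210 units, less than the 250 units limit). Under paragraphs (i)–(o): (i) is triggered (the lot is in a historic district), but is set aside by (j): (j) applies — a current Provisional Registration is held. (k) would limit (j) — aggregate throughput is 4,290 units, less than the 4,720 units limit — but (l) sets (k) aside: (l) operates — the baseline figure is 492, meeting the 487 threshold. (m) is triggered (the compliance score is 13 points, meeting the 12 points threshold), but is itself disapplied by (n): (n) applies — a current Provisional Exemption Letter is held. (o), which would lift (n), is not triggered — there is no Annual Notice in force. (d) remains available.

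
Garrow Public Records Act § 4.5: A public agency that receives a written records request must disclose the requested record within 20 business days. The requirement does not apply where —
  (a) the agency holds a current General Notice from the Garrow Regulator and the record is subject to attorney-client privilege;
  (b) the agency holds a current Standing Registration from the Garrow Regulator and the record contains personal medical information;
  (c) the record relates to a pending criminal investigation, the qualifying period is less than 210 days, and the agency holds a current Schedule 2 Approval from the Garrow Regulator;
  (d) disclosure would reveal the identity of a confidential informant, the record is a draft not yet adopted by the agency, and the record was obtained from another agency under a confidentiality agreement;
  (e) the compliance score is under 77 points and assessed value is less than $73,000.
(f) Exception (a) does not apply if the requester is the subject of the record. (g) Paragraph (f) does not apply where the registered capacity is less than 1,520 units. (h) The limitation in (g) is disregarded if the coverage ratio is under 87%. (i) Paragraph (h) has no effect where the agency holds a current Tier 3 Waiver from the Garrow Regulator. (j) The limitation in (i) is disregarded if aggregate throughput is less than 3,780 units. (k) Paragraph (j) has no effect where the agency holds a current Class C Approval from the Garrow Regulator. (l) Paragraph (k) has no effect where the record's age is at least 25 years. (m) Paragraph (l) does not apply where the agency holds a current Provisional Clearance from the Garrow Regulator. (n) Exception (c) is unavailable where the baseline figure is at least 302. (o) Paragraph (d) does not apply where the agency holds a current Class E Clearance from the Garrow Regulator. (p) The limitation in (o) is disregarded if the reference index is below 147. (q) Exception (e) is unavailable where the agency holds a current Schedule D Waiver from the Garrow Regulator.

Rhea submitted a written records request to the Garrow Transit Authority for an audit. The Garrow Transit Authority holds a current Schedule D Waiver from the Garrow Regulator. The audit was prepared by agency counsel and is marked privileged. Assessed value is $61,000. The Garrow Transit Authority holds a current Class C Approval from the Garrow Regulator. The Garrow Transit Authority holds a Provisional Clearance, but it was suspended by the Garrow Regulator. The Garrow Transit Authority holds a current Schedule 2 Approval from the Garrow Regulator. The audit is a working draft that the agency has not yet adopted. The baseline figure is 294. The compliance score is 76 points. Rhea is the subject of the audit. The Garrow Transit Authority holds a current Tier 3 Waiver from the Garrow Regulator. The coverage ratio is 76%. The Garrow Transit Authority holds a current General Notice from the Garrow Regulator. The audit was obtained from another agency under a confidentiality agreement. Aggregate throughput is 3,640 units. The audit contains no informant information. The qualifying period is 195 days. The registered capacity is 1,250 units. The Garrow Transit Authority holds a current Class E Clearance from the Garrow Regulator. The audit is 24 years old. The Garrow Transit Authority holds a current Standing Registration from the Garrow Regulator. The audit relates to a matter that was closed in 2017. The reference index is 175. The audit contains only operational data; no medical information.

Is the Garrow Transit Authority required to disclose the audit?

Exception (a) is satisfied on its face — a current General Notice is held; the audit is privileged. As to paragraphs (f)–(m): (f) operates (Rhea is the subject of the audit), but is displaced by (g): (g) applies — the registered capacity is 1,250 units, less than the 1,520 units limit. (h) operates (the coverage ratio is 76%, under the 87% limit), but is displaced by (i): (i) operates against (h): a current Tier 3 Waiver is held. (j) operates (aggregate throughput is 3,640 units, less than the 3,780 units limit), but is displaced by (k): (k) applies — a current Class C Approval is held. (l), which would lift (k), is not triggered — the record's age is 24 years, short of 25 years. So (a) applies.
Exception (b) does not apply: the audit contains only operational data.
Exception (c) does not apply: the audit relates to a closed matter.
Exception (d) requires that disclosure would reveal the identity of a confidential informant; but the audit contains no informant information, so (d) is unavailable.
All of (e)'s requirements are met (the compliance score is 76 points, under the 77 points limit; assessed value is $61,000, less than the $73,000 limit). Turning to paragraph (q): (q) operates against (e): a current Schedule D Waiver is held. (e) is therefore removed.

No — exception (a) applies; the Garrow Transit Authority is not required to disclose the audit.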